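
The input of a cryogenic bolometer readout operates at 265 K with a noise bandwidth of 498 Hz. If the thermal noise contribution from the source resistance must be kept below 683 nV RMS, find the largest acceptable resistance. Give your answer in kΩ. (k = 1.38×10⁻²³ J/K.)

Johnson–Nyquist: V_n = √(4kTRB) ⇒ R = V_n² / (4kTB)
4kTB = 4 × 1.38×10⁻²³ × 265 × 4.98×10² = 7.28×10⁻¹⁸
R = (6.83×10⁻⁷)² / 7.28×10⁻¹⁸ = 6.40×10⁴ Ω = 64.0 kΩ

64.0 kΩ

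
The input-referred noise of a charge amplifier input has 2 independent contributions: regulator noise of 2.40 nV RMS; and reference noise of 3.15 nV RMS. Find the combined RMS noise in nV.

Uncorrelated sources add in power (mean-square): V_tot = √(ΣV_i²)
V_tot = √[(2.40×10⁻⁹)² + (3.15×10⁻⁹)²] = 3.96×10⁻⁹ V = 3.96 nV

3.96 nV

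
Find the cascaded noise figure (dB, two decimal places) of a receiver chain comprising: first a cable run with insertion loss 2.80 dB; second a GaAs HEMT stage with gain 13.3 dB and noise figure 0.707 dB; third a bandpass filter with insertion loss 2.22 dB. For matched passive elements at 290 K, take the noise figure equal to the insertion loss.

3.62 dB

Convert to linear (a loss of L dB is a gain of −L dB): F_i = 10^(NF_i/10), G_i = 10^(G_i,dB/10)
  Stage 1: F_1 = 10^(2.80/10) = 1.905, G_1 = 10^(−2.80/10) = 0.5248
  Stage 2: F_2 = 10^(0.707/10) = 1.177, G_2 = 10^(13.3/10) = 21.38
  Stage 3: F_3 = 10^(2.22/10) = 1.667, G_3 = 10^(−2.22/10) = 0.5998
Friis cascade:
  F = 1.905 + (1.177 − 1)/0.5248 + (1.667 − 1)/11.22 = 2.302
NF = 10 log₁₀(2.302) = 3.62 dB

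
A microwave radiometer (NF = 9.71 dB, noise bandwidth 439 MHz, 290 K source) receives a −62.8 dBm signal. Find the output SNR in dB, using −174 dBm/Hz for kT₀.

Noise floor: N = −174 + 10 log₁₀(B) + NF
10 log₁₀(4.39×10⁸) = 86.42 dB
N = −174 + 86.42 + 9.71 = −77.87 dBm
SNR = P_sig − N = −62.8 − (−77.87) = 15.07 dB → 15.1 dB

15.1 dB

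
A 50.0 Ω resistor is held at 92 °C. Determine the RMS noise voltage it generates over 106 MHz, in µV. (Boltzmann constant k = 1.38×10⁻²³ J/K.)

T = 92 °C + 273.15 = 365.15 K
V_n = √(4kTRB)
4kTRB = 4 × 1.38×10⁻²³ × 365.15 × 5.00×10¹ × 1.06×10⁸ = 1.07×10⁻¹⁰ V²
V_n = √(1.07×10⁻¹⁰) = 1.03×10⁻⁵ V = 10.3 µV

10.3 µV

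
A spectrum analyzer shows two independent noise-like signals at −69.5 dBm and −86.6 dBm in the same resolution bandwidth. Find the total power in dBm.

Convert to linear, add, convert back:
P₁ = 1.12×10⁻¹⁰ W, P₂ = 2.19×10⁻¹² W
P_tot = 1.14×10⁻¹⁰ W → 10 log₁₀(P_tot / 10⁻³) = −69.4 dBm

−69.4 dBm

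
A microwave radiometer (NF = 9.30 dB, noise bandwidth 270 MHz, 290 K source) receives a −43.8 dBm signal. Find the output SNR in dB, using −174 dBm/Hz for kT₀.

36.6 dB

Noise floor: N = −174 + 10 log₁₀(B) + NF
10 log₁₀(2.70×10⁸) = 84.31 dB
N = −174 + 84.31 + 9.30 = −80.39 dBm
SNR = P_sig − N = −43.8 − (−80.39) = 36.59 dB → 36.6 dB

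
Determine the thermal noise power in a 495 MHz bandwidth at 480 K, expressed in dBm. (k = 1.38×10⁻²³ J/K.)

P_n = kTB = 1.38×10⁻²³ × 480 × 4.95×10⁸ = 3.28×10⁻¹² W
In dBm: 10 log₁₀(3.28×10⁻¹² / 10⁻³) = −84.8 dBm

−84.8 dBm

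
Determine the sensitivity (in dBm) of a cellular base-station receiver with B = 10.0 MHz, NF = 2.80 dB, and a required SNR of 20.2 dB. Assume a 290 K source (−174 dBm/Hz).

Sensitivity = −174 + 10 log₁₀(B) + NF + SNR_min
= −174 + 70 + 2.80 + 20.2
= −81.00 dBm → −81.0 dBm

−81.0 dBm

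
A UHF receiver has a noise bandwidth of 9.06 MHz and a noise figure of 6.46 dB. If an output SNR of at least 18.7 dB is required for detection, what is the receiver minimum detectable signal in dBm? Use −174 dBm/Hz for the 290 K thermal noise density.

Sensitivity = −174 + 10 log₁₀(B) + NF + SNR_min
= −174 + 69.57 + 6.46 + 18.7
= −79.27 dBm → −79.3 dBm

−79.3 dBm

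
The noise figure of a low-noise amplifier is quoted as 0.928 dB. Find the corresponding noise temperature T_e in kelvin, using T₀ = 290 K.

69.1 K

F = 10^(0.928/10) = 1.23823
T_e = (F − 1)·T₀ = (1.23823 − 1) × 290 = 69.1 K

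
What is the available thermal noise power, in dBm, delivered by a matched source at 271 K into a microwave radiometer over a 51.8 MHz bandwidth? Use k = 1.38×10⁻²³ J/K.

−97.1 dBm

P_n = kTB = 1.38×10⁻²³ × 271 × 5.18×10⁷ = 1.94×10⁻¹³ W
In dBm: 10 log₁₀(1.94×10⁻¹³ / 10⁻³) = −97.1 dBm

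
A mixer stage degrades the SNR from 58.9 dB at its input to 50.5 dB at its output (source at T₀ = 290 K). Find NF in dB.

8.4 dB

NF (dB) = SNR_in(dB) − SNR_out(dB) when the source is at T₀
NF = 58.9 − 50.5 = 8.4 dB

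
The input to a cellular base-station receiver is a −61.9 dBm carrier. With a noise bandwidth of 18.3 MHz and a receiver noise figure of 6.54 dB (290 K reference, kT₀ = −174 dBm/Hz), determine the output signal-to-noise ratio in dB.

Noise floor: N = −174 + 10 log₁₀(B) + NF
10 log₁₀(1.83×10⁷) = 72.62 dB
N = −174 + 72.62 + 6.54 = −94.84 dBm
SNR = P_sig − N = −61.9 − (−94.84) = 32.94 dB → 32.9 dB

32.9 dB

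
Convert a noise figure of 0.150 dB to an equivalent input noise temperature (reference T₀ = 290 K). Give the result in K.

F = 10^(0.150/10) = 1.03514
T_e = (F − 1)·T₀ = (1.03514 − 1) × 290 = 10.2 K

10.2 K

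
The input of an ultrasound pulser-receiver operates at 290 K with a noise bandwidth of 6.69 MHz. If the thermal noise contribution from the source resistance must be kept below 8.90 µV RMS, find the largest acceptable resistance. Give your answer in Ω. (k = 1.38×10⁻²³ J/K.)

740 Ω

Johnson–Nyquist: V_n = √(4kTRB) ⇒ R = V_n² / (4kTB)
4kTB = 4 × 1.38×10⁻²³ × 290 × 6.69×10⁶ = 1.07×10⁻¹³
R = (8.90×10⁻⁶)² / 1.07×10⁻¹³ = 7.40×10² Ω = 740 Ω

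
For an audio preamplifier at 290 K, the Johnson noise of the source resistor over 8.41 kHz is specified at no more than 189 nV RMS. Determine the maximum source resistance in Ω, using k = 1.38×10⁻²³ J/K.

Johnson–Nyquist: V_n = √(4kTRB) ⇒ R = V_n² / (4kTB)
4kTB = 4 × 1.38×10⁻²³ × 290 × 8.41×10³ = 1.35×10⁻¹⁶
R = (1.89×10⁻⁷)² / 1.35×10⁻¹⁶ = 2.65×10² Ω = 265 Ω

265 Ω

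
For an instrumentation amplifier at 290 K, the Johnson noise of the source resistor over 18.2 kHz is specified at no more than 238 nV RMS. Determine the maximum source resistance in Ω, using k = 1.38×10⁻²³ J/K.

194 Ω

Johnson–Nyquist: V_n = √(4kTRB) ⇒ R = V_n² / (4kTB)
4kTB = 4 × 1.38×10⁻²³ × 290 × 1.82×10⁴ = 2.91×10⁻¹⁶
R = (2.38×10⁻⁷)² / 2.91×10⁻¹⁶ = 1.94×10² Ω = 194 Ω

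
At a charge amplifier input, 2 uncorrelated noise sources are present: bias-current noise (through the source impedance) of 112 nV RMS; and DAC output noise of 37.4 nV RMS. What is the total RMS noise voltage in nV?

Uncorrelated sources add in power (mean-square): V_tot = √(ΣV_i²)
V_tot = √[(1.12×10⁻⁷)² + (3.74×10⁻⁸)²] = 1.18×10⁻⁷ V = 118 nV

118 nV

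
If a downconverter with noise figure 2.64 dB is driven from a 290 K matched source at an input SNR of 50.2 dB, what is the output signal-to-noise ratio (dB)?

47.56 dB

By definition F = SNR_in/SNR_out, so in dB: SNR_out = SNR_in − NF
SNR_out = 50.2 − 2.64 = 47.56 dB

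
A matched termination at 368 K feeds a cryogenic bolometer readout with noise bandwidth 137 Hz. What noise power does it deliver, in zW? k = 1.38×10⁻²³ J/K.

P_n = kTB = 1.38×10⁻²³ × 368 × 1.37×10² = 6.96×10⁻¹⁹ W = 696 zW

696 zW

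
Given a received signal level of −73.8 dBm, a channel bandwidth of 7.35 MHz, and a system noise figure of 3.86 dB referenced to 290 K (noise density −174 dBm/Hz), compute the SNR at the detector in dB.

27.7 dB

Noise floor: N = −174 + 10 log₁₀(B) + NF
10 log₁₀(7.35×10⁶) = 68.66 dB
N = −174 + 68.66 + 3.86 = −101.48 dBm
SNR = P_sig − N = −73.8 − (−101.48) = 27.68 dB → 27.7 dB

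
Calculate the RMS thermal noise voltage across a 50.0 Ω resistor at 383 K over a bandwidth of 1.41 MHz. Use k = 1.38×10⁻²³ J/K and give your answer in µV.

V_n = √(4kTRB)
4kTRB = 4 × 1.38×10⁻²³ × 383 × 5.00×10¹ × 1.41×10⁶ = 1.49×10⁻¹² V²
V_n = √(1.49×10⁻¹²) = 1.22×10⁻⁶ V = 1.22 µV

1.22 µV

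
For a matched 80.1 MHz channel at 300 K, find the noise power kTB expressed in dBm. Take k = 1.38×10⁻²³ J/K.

P_n = kTB = 1.38×10⁻²³ × 300 × 8.01×10⁷ = 3.32×10⁻¹³ W
In dBm: 10 log₁₀(3.32×10⁻¹³ / 10⁻³) = −94.8 dBm

−94.8 dBm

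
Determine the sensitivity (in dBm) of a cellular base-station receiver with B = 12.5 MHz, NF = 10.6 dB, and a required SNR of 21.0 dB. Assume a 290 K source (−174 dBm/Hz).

−71.4 dBm

Sensitivity = −174 + 10 log₁₀(B) + NF + SNR_min
= −174 + 70.97 + 10.6 + 21.0
= −71.43 dBm → −71.4 dBm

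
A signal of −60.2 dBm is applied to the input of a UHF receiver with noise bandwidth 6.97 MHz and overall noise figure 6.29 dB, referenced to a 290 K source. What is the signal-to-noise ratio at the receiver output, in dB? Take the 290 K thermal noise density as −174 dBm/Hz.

Noise floor: N = −174 + 10 log₁₀(B) + NF
10 log₁₀(6.97×10⁶) = 68.43 dB
N = −174 + 68.43 + 6.29 = −99.28 dBm
SNR = P_sig − N = −60.2 − (−99.28) = 39.08 dB → 39.1 dB

39.1 dB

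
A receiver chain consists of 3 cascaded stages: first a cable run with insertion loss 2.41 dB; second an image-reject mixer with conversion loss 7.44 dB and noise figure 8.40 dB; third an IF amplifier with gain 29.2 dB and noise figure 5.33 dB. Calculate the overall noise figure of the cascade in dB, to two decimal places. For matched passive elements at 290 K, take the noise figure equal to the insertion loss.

Convert to linear (a loss of L dB is a gain of −L dB): F_i = 10^(NF_i/10), G_i = 10^(G_i,dB/10)
  Stage 1: F_1 = 10^(2.41/10) = 1.742, G_1 = 10^(−2.41/10) = 0.5741
  Stage 2: F_2 = 10^(8.40/10) = 6.918, G_2 = 10^(−7.44/10) = 0.1803
  Stage 3: F_3 = 10^(5.33/10) = 3.412, G_3 = 10^(29.2/10) = 831.8
Friis cascade:
  F = 1.742 + (6.918 − 1)/0.5741 + (3.412 − 1)/0.1035 = 35.35
NF = 10 log₁₀(35.35) = 15.48 dB

15.48 dB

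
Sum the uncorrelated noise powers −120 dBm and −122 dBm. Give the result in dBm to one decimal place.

−117.9 dBm

Convert to linear, add, convert back:
P₁ = 1.00×10⁻¹⁵ W, P₂ = 6.31×10⁻¹⁶ W
P_tot = 1.63×10⁻¹⁵ W → 10 log₁₀(P_tot / 10⁻³) = −117.9 dBm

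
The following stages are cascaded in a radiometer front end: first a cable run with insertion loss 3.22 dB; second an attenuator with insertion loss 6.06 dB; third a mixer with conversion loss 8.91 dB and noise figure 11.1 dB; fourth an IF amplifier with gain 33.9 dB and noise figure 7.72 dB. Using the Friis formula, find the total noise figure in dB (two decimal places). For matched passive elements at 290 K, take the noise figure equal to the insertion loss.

Convert to linear (a loss of L dB is a gain of −L dB): F_i = 10^(NF_i/10), G_i = 10^(G_i,dB/10)
  Stage 1: F_1 = 10^(3.22/10) = 2.099, G_1 = 10^(−3.22/10) = 0.4764
  Stage 2: F_2 = 10^(6.06/10) = 4.036, G_2 = 10^(−6.06/10) = 0.2477
  Stage 3: F_3 = 10^(11.1/10) = 12.88, G_3 = 10^(−8.91/10) = 0.1285
  Stage 4: F_4 = 10^(7.72/10) = 5.916, G_4 = 10^(33.9/10) = 2455
Friis cascade:
  F = 2.099 + (4.036 − 1)/0.4764 + (12.88 − 1)/0.1180 + (5.916 − 1)/0.01517 = 433.2
NF = 10 log₁₀(433.2) = 26.37 dB

26.37 dB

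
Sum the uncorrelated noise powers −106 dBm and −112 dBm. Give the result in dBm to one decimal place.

Convert to linear, add, convert back:
P₁ = 2.51×10⁻¹⁴ W, P₂ = 6.31×10⁻¹⁵ W
P_tot = 3.14×10⁻¹⁴ W → 10 log₁₀(P_tot / 10⁻³) = −105.0 dBm

−105.0 dBm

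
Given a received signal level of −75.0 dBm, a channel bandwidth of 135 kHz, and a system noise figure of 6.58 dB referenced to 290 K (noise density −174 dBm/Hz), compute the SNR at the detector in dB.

Noise floor: N = −174 + 10 log₁₀(B) + NF
10 log₁₀(1.35×10⁵) = 51.3 dB
N = −174 + 51.3 + 6.58 = −116.12 dBm
SNR = P_sig − N = −75.0 − (−116.12) = 41.12 dB → 41.1 dB

41.1 dB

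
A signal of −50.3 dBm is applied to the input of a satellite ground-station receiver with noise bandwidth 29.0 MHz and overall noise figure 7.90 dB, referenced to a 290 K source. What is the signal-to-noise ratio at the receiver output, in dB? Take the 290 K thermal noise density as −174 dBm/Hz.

Noise floor: N = −174 + 10 log₁₀(B) + NF
10 log₁₀(2.90×10⁷) = 74.62 dB
N = −174 + 74.62 + 7.90 = −91.48 dBm
SNR = P_sig − N = −50.3 − (−91.48) = 41.18 dB → 41.2 dB

41.2 dB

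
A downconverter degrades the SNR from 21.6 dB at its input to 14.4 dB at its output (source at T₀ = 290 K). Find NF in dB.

7.2 dB

NF (dB) = SNR_in(dB) − SNR_out(dB) when the source is at T₀
NF = 21.6 − 14.4 = 7.2 dB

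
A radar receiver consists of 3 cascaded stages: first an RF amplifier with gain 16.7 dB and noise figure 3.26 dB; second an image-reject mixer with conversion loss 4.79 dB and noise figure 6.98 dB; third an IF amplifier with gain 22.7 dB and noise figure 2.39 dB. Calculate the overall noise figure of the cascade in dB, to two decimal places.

Convert to linear (a loss of L dB is a gain of −L dB): F_i = 10^(NF_i/10), G_i = 10^(G_i,dB/10)
  Stage 1: F_1 = 10^(3.26/10) = 2.118, G_1 = 10^(16.7/10) = 46.77
  Stage 2: F_2 = 10^(6.98/10) = 4.989, G_2 = 10^(−4.79/10) = 0.3319
  Stage 3: F_3 = 10^(2.39/10) = 1.734, G_3 = 10^(22.7/10) = 186.2
Friis cascade:
  F = 2.118 + (4.989 − 1)/46.77 + (1.734 − 1)/15.52 = 2.251
NF = 10 log₁₀(2.251) = 3.52 dB

3.52 dB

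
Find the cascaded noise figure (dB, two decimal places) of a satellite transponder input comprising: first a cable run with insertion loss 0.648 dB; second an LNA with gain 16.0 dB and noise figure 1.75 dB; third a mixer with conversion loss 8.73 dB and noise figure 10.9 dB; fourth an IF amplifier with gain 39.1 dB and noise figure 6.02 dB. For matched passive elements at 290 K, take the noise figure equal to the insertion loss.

Convert to linear (a loss of L dB is a gain of −L dB): F_i = 10^(NF_i/10), G_i = 10^(G_i,dB/10)
  Stage 1: F_1 = 10^(0.648/10) = 1.161, G_1 = 10^(−0.648/10) = 0.8614
  Stage 2: F_2 = 10^(1.75/10) = 1.496, G_2 = 10^(16.0/10) = 39.81
  Stage 3: F_3 = 10^(10.9/10) = 12.30, G_3 = 10^(−8.73/10) = 0.1340
  Stage 4: F_4 = 10^(6.02/10) = 3.999, G_4 = 10^(39.1/10) = 8128
Friis cascade:
  F = 1.161 + (1.496 − 1)/0.8614 + (12.30 − 1)/34.29 + (3.999 − 1)/4.594 = 2.719
NF = 10 log₁₀(2.719) = 4.34 dB

4.34 dB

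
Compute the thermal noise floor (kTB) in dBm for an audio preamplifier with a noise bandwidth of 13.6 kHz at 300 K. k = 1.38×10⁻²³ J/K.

P_n = kTB = 1.38×10⁻²³ × 300 × 1.36×10⁴ = 5.63×10⁻¹⁷ W
In dBm: 10 log₁₀(5.63×10⁻¹⁷ / 10⁻³) = −132.5 dBm

−132.5 dBm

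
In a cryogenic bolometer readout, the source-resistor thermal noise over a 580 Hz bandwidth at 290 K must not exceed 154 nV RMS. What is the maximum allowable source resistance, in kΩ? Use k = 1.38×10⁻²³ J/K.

Johnson–Nyquist: V_n = √(4kTRB) ⇒ R = V_n² / (4kTB)
4kTB = 4 × 1.38×10⁻²³ × 290 × 5.80×10² = 9.28×10⁻¹⁸
R = (1.54×10⁻⁷)² / 9.28×10⁻¹⁸ = 2.55×10³ Ω = 2.55 kΩ

2.55 kΩ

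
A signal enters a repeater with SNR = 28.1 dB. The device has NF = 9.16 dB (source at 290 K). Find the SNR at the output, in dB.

18.94 dB

By definition F = SNR_in/SNR_out, so in dB: SNR_out = SNR_in − NF
SNR_out = 28.1 − 9.16 = 18.94 dB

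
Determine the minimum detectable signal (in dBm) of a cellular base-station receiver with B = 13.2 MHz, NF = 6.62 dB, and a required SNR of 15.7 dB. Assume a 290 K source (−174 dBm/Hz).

Sensitivity = −174 + 10 log₁₀(B) + NF + SNR_min
= −174 + 71.21 + 6.62 + 15.7
= −80.47 dBm → −80.5 dBm

−80.5 dBm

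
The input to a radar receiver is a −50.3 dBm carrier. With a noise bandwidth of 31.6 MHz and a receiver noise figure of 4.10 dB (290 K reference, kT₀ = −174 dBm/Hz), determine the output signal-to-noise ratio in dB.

Noise floor: N = −174 + 10 log₁₀(B) + NF
10 log₁₀(3.16×10⁷) = 75 dB
N = −174 + 75 + 4.10 = −94.90 dBm
SNR = P_sig − N = −50.3 − (−94.90) = 44.60 dB → 44.6 dB

44.6 dB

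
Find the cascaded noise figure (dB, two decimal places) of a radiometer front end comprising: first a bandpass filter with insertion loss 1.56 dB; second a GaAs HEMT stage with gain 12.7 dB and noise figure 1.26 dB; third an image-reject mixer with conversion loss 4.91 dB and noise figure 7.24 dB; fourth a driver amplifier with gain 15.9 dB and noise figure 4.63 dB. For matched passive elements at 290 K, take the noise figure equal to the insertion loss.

4.31 dB

Convert to linear (a loss of L dB is a gain of −L dB): F_i = 10^(NF_i/10), G_i = 10^(G_i,dB/10)
  Stage 1: F_1 = 10^(1.56/10) = 1.432, G_1 = 10^(−1.56/10) = 0.6982
  Stage 2: F_2 = 10^(1.26/10) = 1.337, G_2 = 10^(12.7/10) = 18.62
  Stage 3: F_3 = 10^(7.24/10) = 5.297, G_3 = 10^(−4.91/10) = 0.3228
  Stage 4: F_4 = 10^(4.63/10) = 2.904, G_4 = 10^(15.9/10) = 38.90
Friis cascade:
  F = 1.432 + (1.337 − 1)/0.6982 + (5.297 − 1)/13.00 + (2.904 − 1)/4.198 = 2.698
NF = 10 log₁₀(2.698) = 4.31 dB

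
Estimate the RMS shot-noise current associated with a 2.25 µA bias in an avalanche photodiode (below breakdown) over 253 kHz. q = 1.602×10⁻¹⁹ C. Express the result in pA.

427 pA

I_n = √(2qI·B)
2qI·B = 2 × 1.602×10⁻¹⁹ × 2.25×10⁻⁶ × 2.53×10⁵ = 1.82×10⁻¹⁹ A²
I_n = √(1.82×10⁻¹⁹) = 4.27×10⁻¹⁰ A = 427 pA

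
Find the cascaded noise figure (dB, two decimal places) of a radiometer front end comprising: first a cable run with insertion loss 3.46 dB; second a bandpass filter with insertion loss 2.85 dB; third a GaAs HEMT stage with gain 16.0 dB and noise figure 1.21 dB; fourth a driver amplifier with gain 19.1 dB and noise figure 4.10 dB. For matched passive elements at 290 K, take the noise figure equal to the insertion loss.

Convert to linear (a loss of L dB is a gain of −L dB): F_i = 10^(NF_i/10), G_i = 10^(G_i,dB/10)
  Stage 1: F_1 = 10^(3.46/10) = 2.218, G_1 = 10^(−3.46/10) = 0.4508
  Stage 2: F_2 = 10^(2.85/10) = 1.928, G_2 = 10^(−2.85/10) = 0.5188
  Stage 3: F_3 = 10^(1.21/10) = 1.321, G_3 = 10^(16.0/10) = 39.81
  Stage 4: F_4 = 10^(4.10/10) = 2.570, G_4 = 10^(19.1/10) = 81.28
Friis cascade:
  F = 2.218 + (1.928 − 1)/0.4508 + (1.321 − 1)/0.2339 + (2.570 − 1)/9.311 = 5.818
NF = 10 log₁₀(5.818) = 7.65 dB

7.65 dB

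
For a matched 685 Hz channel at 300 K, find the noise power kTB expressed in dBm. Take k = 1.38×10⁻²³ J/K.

−145.5 dBm

P_n = kTB = 1.38×10⁻²³ × 300 × 6.85×10² = 2.84×10⁻¹⁸ W
In dBm: 10 log₁₀(2.84×10⁻¹⁸ / 10⁻³) = −145.5 dBm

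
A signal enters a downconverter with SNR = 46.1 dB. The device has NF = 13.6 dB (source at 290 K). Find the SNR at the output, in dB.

By definition F = SNR_in/SNR_out, so in dB: SNR_out = SNR_in − NF
SNR_out = 46.1 − 13.6 = 32.5 dB

32.5 dB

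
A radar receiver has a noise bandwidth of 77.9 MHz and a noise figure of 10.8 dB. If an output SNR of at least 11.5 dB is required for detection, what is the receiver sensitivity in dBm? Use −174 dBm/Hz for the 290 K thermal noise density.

Sensitivity = −174 + 10 log₁₀(B) + NF + SNR_min
= −174 + 78.92 + 10.8 + 11.5
= −72.78 dBm → −72.8 dBm

−72.8 dBm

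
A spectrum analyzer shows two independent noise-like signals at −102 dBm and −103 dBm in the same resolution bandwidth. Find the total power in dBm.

Convert to linear, add, convert back:
P₁ = 6.31×10⁻¹⁴ W, P₂ = 5.01×10⁻¹⁴ W
P_tot = 1.13×10⁻¹³ W → 10 log₁₀(P_tot / 10⁻³) = −99.5 dBm

−99.5 dBm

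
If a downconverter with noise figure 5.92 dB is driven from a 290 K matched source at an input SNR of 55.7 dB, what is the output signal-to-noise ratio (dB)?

49.78 dB

By definition F = SNR_in/SNR_out, so in dB: SNR_out = SNR_in − NF
SNR_out = 55.7 − 5.92 = 49.78 dB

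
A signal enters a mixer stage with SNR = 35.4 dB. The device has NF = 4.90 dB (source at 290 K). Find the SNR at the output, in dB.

By definition F = SNR_in/SNR_out, so in dB: SNR_out = SNR_in − NF
SNR_out = 35.4 − 4.90 = 30.50 dB

30.50 dB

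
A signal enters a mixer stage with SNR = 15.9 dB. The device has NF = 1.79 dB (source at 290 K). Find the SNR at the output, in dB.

By definition F = SNR_in/SNR_out, so in dB: SNR_out = SNR_in − NF
SNR_out = 15.9 − 1.79 = 14.11 dB

14.11 dB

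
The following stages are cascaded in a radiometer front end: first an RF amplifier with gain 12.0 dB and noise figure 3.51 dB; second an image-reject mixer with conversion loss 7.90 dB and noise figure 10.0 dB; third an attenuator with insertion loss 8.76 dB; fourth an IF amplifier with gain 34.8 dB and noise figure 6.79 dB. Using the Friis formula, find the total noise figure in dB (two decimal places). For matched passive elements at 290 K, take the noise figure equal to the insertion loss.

Convert to linear (a loss of L dB is a gain of −L dB): F_i = 10^(NF_i/10), G_i = 10^(G_i,dB/10)
  Stage 1: F_1 = 10^(3.51/10) = 2.244, G_1 = 10^(12.0/10) = 15.85
  Stage 2: F_2 = 10^(10.0/10) = 10.00, G_2 = 10^(−7.90/10) = 0.1622
  Stage 3: F_3 = 10^(8.76/10) = 7.516, G_3 = 10^(−8.76/10) = 0.1330
  Stage 4: F_4 = 10^(6.79/10) = 4.775, G_4 = 10^(34.8/10) = 3020
Friis cascade:
  F = 2.244 + (10.00 − 1)/15.85 + (7.516 − 1)/2.570 + (4.775 − 1)/0.3420 = 16.39
NF = 10 log₁₀(16.39) = 12.14 dB

12.14 dB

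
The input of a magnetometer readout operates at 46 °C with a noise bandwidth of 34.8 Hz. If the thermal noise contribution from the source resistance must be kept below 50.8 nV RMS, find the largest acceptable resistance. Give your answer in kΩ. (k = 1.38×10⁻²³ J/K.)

T = 46 °C + 273.15 = 319.15 K
Johnson–Nyquist: V_n = √(4kTRB) ⇒ R = V_n² / (4kTB)
4kTB = 4 × 1.38×10⁻²³ × 319.15 × 3.48×10¹ = 6.13×10⁻¹⁹
R = (5.08×10⁻⁸)² / 6.13×10⁻¹⁹ = 4.21×10³ Ω = 4.21 kΩ

4.21 kΩ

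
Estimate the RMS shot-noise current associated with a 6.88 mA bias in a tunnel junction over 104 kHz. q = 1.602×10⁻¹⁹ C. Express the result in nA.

I_n = √(2qI·B)
2qI·B = 2 × 1.602×10⁻¹⁹ × 6.88×10⁻³ × 1.04×10⁵ = 2.29×10⁻¹⁶ A²
I_n = √(2.29×10⁻¹⁶) = 1.51×10⁻⁸ A = 15.1 nA

15.1 nA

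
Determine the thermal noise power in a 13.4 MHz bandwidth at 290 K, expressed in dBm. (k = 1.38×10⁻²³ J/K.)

−102.7 dBm

P_n = kTB = 1.38×10⁻²³ × 290 × 1.34×10⁷ = 5.36×10⁻¹⁴ W
In dBm: 10 log₁₀(5.36×10⁻¹⁴ / 10⁻³) = −102.7 dBm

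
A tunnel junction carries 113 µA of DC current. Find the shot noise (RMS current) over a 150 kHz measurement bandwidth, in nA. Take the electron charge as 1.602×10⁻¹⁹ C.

I_n = √(2qI·B)
2qI·B = 2 × 1.602×10⁻¹⁹ × 1.13×10⁻⁴ × 1.50×10⁵ = 5.43×10⁻¹⁸ A²
I_n = √(5.43×10⁻¹⁸) = 2.33×10⁻⁹ A = 2.33 nA

2.33 nA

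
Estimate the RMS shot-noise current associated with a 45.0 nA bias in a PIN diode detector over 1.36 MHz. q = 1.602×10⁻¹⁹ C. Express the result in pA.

140 pA

I_n = √(2qI·B)
2qI·B = 2 × 1.602×10⁻¹⁹ × 4.50×10⁻⁸ × 1.36×10⁶ = 1.96×10⁻²⁰ A²
I_n = √(1.96×10⁻²⁰) = 1.40×10⁻¹⁰ A = 140 pA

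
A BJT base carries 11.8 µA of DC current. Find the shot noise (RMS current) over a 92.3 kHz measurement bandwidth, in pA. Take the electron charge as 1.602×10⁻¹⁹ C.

I_n = √(2qI·B)
2qI·B = 2 × 1.602×10⁻¹⁹ × 1.18×10⁻⁵ × 9.23×10⁴ = 3.49×10⁻¹⁹ A²
I_n = √(3.49×10⁻¹⁹) = 5.91×10⁻¹⁰ A = 591 pA

591 pA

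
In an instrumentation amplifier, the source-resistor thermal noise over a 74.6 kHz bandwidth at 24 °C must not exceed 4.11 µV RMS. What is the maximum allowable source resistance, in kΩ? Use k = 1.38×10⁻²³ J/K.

T = 24 °C + 273.15 = 297.15 K
Johnson–Nyquist: V_n = √(4kTRB) ⇒ R = V_n² / (4kTB)
4kTB = 4 × 1.38×10⁻²³ × 297.15 × 7.46×10⁴ = 1.22×10⁻¹⁵
R = (4.11×10⁻⁶)² / 1.22×10⁻¹⁵ = 1.38×10⁴ Ω = 13.8 kΩ

13.8 kΩ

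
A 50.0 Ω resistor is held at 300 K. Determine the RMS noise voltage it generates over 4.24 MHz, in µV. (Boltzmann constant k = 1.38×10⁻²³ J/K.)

V_n = √(4kTRB)
4kTRB = 4 × 1.38×10⁻²³ × 300 × 5.00×10¹ × 4.24×10⁶ = 3.51×10⁻¹² V²
V_n = √(3.51×10⁻¹²) = 1.87×10⁻⁶ V = 1.87 µV

1.87 µV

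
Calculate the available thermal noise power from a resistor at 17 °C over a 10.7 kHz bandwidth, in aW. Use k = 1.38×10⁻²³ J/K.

42.8 aW

T = 17 °C + 273.15 = 290.15 K
P_n = kTB = 1.38×10⁻²³ × 290.15 × 1.07×10⁴ = 4.28×10⁻¹⁷ W = 42.8 aW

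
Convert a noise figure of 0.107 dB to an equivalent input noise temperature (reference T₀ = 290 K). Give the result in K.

F = 10^(0.107/10) = 1.02494
T_e = (F − 1)·T₀ = (1.02494 − 1) × 290 = 7.23 K

7.23 K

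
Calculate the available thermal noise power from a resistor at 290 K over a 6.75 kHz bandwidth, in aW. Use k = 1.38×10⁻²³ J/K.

27.0 aW

P_n = kTB = 1.38×10⁻²³ × 290 × 6.75×10³ = 2.70×10⁻¹⁷ W = 27.0 aW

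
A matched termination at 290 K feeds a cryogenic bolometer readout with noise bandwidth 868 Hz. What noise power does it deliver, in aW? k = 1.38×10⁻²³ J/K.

3.47 aW

P_n = kTB = 1.38×10⁻²³ × 290 × 8.68×10² = 3.47×10⁻¹⁸ W = 3.47 aW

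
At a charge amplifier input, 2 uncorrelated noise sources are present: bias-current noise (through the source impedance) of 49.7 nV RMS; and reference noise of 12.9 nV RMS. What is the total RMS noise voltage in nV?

51.3 nV

Uncorrelated sources add in power (mean-square): V_tot = √(ΣV_i²)
V_tot = √[(4.97×10⁻⁸)² + (1.29×10⁻⁸)²] = 5.13×10⁻⁸ V = 51.3 nV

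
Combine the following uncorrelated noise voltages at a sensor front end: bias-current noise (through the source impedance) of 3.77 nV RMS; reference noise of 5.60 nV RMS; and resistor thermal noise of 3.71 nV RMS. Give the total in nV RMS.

7.70 nV

Uncorrelated sources add in power (mean-square): V_tot = √(ΣV_i²)
V_tot = √[(3.77×10⁻⁹)² + (5.60×10⁻⁹)² + (3.71×10⁻⁹)²] = 7.70×10⁻⁹ V = 7.70 nV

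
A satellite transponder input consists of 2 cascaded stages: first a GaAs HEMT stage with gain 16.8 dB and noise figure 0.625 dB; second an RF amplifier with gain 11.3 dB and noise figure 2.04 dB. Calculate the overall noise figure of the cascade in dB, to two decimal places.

Convert to linear (a loss of L dB is a gain of −L dB): F_i = 10^(NF_i/10), G_i = 10^(G_i,dB/10)
  Stage 1: F_1 = 10^(0.625/10) = 1.155, G_1 = 10^(16.8/10) = 47.86
  Stage 2: F_2 = 10^(2.04/10) = 1.600, G_2 = 10^(11.3/10) = 13.49
Friis cascade:
  F = 1.155 + (1.600 − 1)/47.86 = 1.167
NF = 10 log₁₀(1.167) = 0.67 dB

0.67 dB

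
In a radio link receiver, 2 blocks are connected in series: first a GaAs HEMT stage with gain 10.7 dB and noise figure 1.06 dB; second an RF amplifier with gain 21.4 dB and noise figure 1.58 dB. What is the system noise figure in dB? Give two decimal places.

Convert to linear (a loss of L dB is a gain of −L dB): F_i = 10^(NF_i/10), G_i = 10^(G_i,dB/10)
  Stage 1: F_1 = 10^(1.06/10) = 1.276, G_1 = 10^(10.7/10) = 11.75
  Stage 2: F_2 = 10^(1.58/10) = 1.439, G_2 = 10^(21.4/10) = 138.0
Friis cascade:
  F = 1.276 + (1.439 − 1)/11.75 = 1.314
NF = 10 log₁₀(1.314) = 1.19 dB

1.19 dB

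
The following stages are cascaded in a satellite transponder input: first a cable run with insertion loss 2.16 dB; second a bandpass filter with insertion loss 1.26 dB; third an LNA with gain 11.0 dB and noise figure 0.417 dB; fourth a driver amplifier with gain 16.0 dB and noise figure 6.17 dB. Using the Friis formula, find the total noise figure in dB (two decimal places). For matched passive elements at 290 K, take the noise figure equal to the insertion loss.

Convert to linear (a loss of L dB is a gain of −L dB): F_i = 10^(NF_i/10), G_i = 10^(G_i,dB/10)
  Stage 1: F_1 = 10^(2.16/10) = 1.644, G_1 = 10^(−2.16/10) = 0.6081
  Stage 2: F_2 = 10^(1.26/10) = 1.337, G_2 = 10^(−1.26/10) = 0.7482
  Stage 3: F_3 = 10^(0.417/10) = 1.101, G_3 = 10^(11.0/10) = 12.59
  Stage 4: F_4 = 10^(6.17/10) = 4.140, G_4 = 10^(16.0/10) = 39.81
Friis cascade:
  F = 1.644 + (1.337 − 1)/0.6081 + (1.101 − 1)/0.4550 + (4.140 − 1)/5.728 = 2.968
NF = 10 log₁₀(2.968) = 4.72 dB

4.72 dB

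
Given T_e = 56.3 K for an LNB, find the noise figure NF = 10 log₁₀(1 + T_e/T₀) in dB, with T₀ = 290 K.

0.771 dB

F = 1 + T_e/T₀ = 1 + 56.3/290 = 1.19414
NF = 10 log₁₀(1.19414) = 0.771 dB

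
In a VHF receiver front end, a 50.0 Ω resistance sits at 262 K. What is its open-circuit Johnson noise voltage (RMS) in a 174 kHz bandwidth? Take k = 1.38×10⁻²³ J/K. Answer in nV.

355 nV

V_n = √(4kTRB)
4kTRB = 4 × 1.38×10⁻²³ × 262 × 5.00×10¹ × 1.74×10⁵ = 1.26×10⁻¹³ V²
V_n = √(1.26×10⁻¹³) = 3.55×10⁻⁷ V = 355 nV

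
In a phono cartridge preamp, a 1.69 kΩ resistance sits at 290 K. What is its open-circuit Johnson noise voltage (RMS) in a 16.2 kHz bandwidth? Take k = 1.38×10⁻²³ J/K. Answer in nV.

662 nV

V_n = √(4kTRB)
4kTRB = 4 × 1.38×10⁻²³ × 290 × 1.69×10³ × 1.62×10⁴ = 4.38×10⁻¹³ V²
V_n = √(4.38×10⁻¹³) = 6.62×10⁻⁷ V = 662 nV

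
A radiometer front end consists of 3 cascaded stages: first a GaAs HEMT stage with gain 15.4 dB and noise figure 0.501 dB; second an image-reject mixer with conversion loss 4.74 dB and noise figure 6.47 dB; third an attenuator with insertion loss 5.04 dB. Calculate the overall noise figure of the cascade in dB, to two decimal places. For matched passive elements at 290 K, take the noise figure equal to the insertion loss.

1.49 dB

Convert to linear (a loss of L dB is a gain of −L dB): F_i = 10^(NF_i/10), G_i = 10^(G_i,dB/10)
  Stage 1: F_1 = 10^(0.501/10) = 1.122, G_1 = 10^(15.4/10) = 34.67
  Stage 2: F_2 = 10^(6.47/10) = 4.436, G_2 = 10^(−4.74/10) = 0.3357
  Stage 3: F_3 = 10^(5.04/10) = 3.192, G_3 = 10^(−5.04/10) = 0.3133
Friis cascade:
  F = 1.122 + (4.436 − 1)/34.67 + (3.192 − 1)/11.64 = 1.410
NF = 10 log₁₀(1.410) = 1.49 dB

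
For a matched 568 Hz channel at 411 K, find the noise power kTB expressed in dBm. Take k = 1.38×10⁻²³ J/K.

−144.9 dBm

P_n = kTB = 1.38×10⁻²³ × 411 × 5.68×10² = 3.22×10⁻¹⁸ W
In dBm: 10 log₁₀(3.22×10⁻¹⁸ / 10⁻³) = −144.9 dBm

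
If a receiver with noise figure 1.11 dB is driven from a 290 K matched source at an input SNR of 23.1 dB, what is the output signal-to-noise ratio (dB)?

By definition F = SNR_in/SNR_out, so in dB: SNR_out = SNR_in − NF
SNR_out = 23.1 − 1.11 = 21.99 dB

21.99 dB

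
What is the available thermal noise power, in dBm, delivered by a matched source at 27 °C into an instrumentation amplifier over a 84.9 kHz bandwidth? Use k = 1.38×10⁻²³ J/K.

T = 27 °C + 273.15 = 300.15 K
P_n = kTB = 1.38×10⁻²³ × 300.15 × 8.49×10⁴ = 3.52×10⁻¹⁶ W
In dBm: 10 log₁₀(3.52×10⁻¹⁶ / 10⁻³) = −124.5 dBm

−124.5 dBm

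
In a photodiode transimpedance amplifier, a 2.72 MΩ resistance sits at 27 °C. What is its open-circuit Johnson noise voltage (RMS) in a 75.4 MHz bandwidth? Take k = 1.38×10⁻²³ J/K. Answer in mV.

1.84 mV

T = 27 °C + 273.15 = 300.15 K
V_n = √(4kTRB)
4kTRB = 4 × 1.38×10⁻²³ × 300.15 × 2.72×10⁶ × 7.54×10⁷ = 3.40×10⁻⁶ V²
V_n = √(3.40×10⁻⁶) = 1.84×10⁻³ V = 1.84 mV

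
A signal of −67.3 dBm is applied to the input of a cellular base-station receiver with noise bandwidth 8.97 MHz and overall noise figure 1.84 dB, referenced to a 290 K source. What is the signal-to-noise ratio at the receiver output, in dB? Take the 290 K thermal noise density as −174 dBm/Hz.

Noise floor: N = −174 + 10 log₁₀(B) + NF
10 log₁₀(8.97×10⁶) = 69.53 dB
N = −174 + 69.53 + 1.84 = −102.63 dBm
SNR = P_sig − N = −67.3 − (−102.63) = 35.33 dB → 35.3 dB

35.3 dB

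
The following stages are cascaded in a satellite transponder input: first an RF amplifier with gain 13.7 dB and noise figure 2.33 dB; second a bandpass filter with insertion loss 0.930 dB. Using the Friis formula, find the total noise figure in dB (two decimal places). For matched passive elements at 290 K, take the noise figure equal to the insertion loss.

Convert to linear (a loss of L dB is a gain of −L dB): F_i = 10^(NF_i/10), G_i = 10^(G_i,dB/10)
  Stage 1: F_1 = 10^(2.33/10) = 1.710, G_1 = 10^(13.7/10) = 23.44
  Stage 2: F_2 = 10^(0.930/10) = 1.239, G_2 = 10^(−0.930/10) = 0.8072
Friis cascade:
  F = 1.710 + (1.239 − 1)/23.44 = 1.720
NF = 10 log₁₀(1.720) = 2.36 dB

2.36 dB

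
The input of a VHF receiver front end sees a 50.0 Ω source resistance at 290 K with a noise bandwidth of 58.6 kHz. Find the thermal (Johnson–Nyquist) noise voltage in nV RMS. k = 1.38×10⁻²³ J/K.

217 nV

V_n = √(4kTRB)
4kTRB = 4 × 1.38×10⁻²³ × 290 × 5.00×10¹ × 5.86×10⁴ = 4.69×10⁻¹⁴ V²
V_n = √(4.69×10⁻¹⁴) = 2.17×10⁻⁷ V = 217 nV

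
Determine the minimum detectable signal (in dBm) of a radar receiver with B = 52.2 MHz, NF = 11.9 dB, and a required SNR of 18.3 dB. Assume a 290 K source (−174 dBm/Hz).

Sensitivity = −174 + 10 log₁₀(B) + NF + SNR_min
= −174 + 77.18 + 11.9 + 18.3
= −66.62 dBm → −66.6 dBm

−66.6 dBm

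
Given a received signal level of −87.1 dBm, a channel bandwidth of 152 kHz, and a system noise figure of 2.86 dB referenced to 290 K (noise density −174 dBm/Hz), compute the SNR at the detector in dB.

32.2 dB

Noise floor: N = −174 + 10 log₁₀(B) + NF
10 log₁₀(1.52×10⁵) = 51.82 dB
N = −174 + 51.82 + 2.86 = −119.32 dBm
SNR = P_sig − N = −87.1 − (−119.32) = 32.22 dB → 32.2 dB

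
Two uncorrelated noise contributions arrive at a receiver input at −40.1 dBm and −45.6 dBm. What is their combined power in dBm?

−39.0 dBm

Convert to linear, add, convert back:
P₁ = 9.77×10⁻⁸ W, P₂ = 2.75×10⁻⁸ W
P_tot = 1.25×10⁻⁷ W → 10 log₁₀(P_tot / 10⁻³) = −39.0 dBm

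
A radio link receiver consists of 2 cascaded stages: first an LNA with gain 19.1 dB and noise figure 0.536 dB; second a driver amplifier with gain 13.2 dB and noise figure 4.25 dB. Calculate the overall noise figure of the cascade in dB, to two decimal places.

0.61 dB

Convert to linear (a loss of L dB is a gain of −L dB): F_i = 10^(NF_i/10), G_i = 10^(G_i,dB/10)
  Stage 1: F_1 = 10^(0.536/10) = 1.131, G_1 = 10^(19.1/10) = 81.28
  Stage 2: F_2 = 10^(4.25/10) = 2.661, G_2 = 10^(13.2/10) = 20.89
Friis cascade:
  F = 1.131 + (2.661 − 1)/81.28 = 1.152
NF = 10 log₁₀(1.152) = 0.61 dB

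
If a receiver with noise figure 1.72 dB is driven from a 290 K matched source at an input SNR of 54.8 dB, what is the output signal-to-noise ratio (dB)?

53.08 dB

By definition F = SNR_in/SNR_out, so in dB: SNR_out = SNR_in − NF
SNR_out = 54.8 − 1.72 = 53.08 dB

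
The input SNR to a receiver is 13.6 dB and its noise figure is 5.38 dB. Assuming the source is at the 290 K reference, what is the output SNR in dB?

By definition F = SNR_in/SNR_out, so in dB: SNR_out = SNR_in − NF
SNR_out = 13.6 − 5.38 = 8.22 dB

8.22 dB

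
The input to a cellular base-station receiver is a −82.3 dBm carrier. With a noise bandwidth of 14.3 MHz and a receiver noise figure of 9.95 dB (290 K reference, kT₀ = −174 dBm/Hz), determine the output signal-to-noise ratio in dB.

Noise floor: N = −174 + 10 log₁₀(B) + NF
10 log₁₀(1.43×10⁷) = 71.55 dB
N = −174 + 71.55 + 9.95 = −92.50 dBm
SNR = P_sig − N = −82.3 − (−92.50) = 10.20 dB → 10.2 dB

10.2 dB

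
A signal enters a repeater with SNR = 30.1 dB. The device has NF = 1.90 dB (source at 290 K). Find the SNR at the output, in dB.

By definition F = SNR_in/SNR_out, so in dB: SNR_out = SNR_in − NF
SNR_out = 30.1 − 1.90 = 28.20 dB

28.20 dB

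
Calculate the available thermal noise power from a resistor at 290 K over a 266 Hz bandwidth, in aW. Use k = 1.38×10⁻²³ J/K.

1.06 aW

P_n = kTB = 1.38×10⁻²³ × 290 × 2.66×10² = 1.06×10⁻¹⁸ W = 1.06 aW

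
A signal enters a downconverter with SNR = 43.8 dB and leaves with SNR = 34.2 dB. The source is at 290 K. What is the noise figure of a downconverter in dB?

NF (dB) = SNR_in(dB) − SNR_out(dB) when the source is at T₀
NF = 43.8 − 34.2 = 9.6 dB

9.6 dB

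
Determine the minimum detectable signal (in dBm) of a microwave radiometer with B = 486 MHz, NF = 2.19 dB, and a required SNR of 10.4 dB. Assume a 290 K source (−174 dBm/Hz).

Sensitivity = −174 + 10 log₁₀(B) + NF + SNR_min
= −174 + 86.87 + 2.19 + 10.4
= −74.54 dBm → −74.5 dBm

−74.5 dBm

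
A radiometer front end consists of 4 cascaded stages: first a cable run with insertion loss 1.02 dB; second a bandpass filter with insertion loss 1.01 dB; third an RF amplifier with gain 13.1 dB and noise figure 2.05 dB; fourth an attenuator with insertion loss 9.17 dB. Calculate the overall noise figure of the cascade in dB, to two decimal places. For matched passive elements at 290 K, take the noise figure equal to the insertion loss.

Convert to linear (a loss of L dB is a gain of −L dB): F_i = 10^(NF_i/10), G_i = 10^(G_i,dB/10)
  Stage 1: F_1 = 10^(1.02/10) = 1.265, G_1 = 10^(−1.02/10) = 0.7907
  Stage 2: F_2 = 10^(1.01/10) = 1.262, G_2 = 10^(−1.01/10) = 0.7925
  Stage 3: F_3 = 10^(2.05/10) = 1.603, G_3 = 10^(13.1/10) = 20.42
  Stage 4: F_4 = 10^(9.17/10) = 8.260, G_4 = 10^(−9.17/10) = 0.1211
Friis cascade:
  F = 1.265 + (1.262 − 1)/0.7907 + (1.603 − 1)/0.6266 + (8.260 − 1)/12.79 = 3.126
NF = 10 log₁₀(3.126) = 4.95 dB

4.95 dB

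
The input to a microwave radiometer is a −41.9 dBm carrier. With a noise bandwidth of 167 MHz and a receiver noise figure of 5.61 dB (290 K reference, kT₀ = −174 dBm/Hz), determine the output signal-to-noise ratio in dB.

Noise floor: N = −174 + 10 log₁₀(B) + NF
10 log₁₀(1.67×10⁸) = 82.23 dB
N = −174 + 82.23 + 5.61 = −86.16 dBm
SNR = P_sig − N = −41.9 − (−86.16) = 44.26 dB → 44.3 dB

44.3 dB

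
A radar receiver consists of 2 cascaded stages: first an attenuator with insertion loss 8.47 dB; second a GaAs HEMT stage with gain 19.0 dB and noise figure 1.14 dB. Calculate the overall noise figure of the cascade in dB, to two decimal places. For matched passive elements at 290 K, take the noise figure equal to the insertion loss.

9.61 dB

Convert to linear (a loss of L dB is a gain of −L dB): F_i = 10^(NF_i/10), G_i = 10^(G_i,dB/10)
  Stage 1: F_1 = 10^(8.47/10) = 7.031, G_1 = 10^(−8.47/10) = 0.1422
  Stage 2: F_2 = 10^(1.14/10) = 1.300, G_2 = 10^(19.0/10) = 79.43
Friis cascade:
  F = 7.031 + (1.300 − 1)/0.1422 = 9.141
NF = 10 log₁₀(9.141) = 9.61 dB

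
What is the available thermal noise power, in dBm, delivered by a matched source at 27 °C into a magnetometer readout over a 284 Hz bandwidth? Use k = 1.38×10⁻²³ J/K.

−149.3 dBm

T = 27 °C + 273.15 = 300.15 K
P_n = kTB = 1.38×10⁻²³ × 300.15 × 2.84×10² = 1.18×10⁻¹⁸ W
In dBm: 10 log₁₀(1.18×10⁻¹⁸ / 10⁻³) = −149.3 dBm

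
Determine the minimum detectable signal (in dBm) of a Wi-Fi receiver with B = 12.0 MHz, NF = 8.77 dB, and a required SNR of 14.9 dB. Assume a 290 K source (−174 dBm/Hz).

Sensitivity = −174 + 10 log₁₀(B) + NF + SNR_min
= −174 + 70.79 + 8.77 + 14.9
= −79.54 dBm → −79.5 dBm

−79.5 dBm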